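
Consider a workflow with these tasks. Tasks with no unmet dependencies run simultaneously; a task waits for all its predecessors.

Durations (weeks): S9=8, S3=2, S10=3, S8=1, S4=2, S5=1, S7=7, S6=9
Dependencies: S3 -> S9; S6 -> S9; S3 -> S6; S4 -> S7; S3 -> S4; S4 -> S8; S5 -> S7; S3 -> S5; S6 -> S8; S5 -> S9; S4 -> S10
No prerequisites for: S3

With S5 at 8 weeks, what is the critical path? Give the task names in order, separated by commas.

As given, the longest chain is S3→S6→S9 = 2+9+8 = 19, so the finish is 19 weeks.
S5 is off the critical path — its longest chain is 11 weeks, giving 8 of slack.
No other chain overtakes it, so the finish is 19 weeks.

S3, S6, S9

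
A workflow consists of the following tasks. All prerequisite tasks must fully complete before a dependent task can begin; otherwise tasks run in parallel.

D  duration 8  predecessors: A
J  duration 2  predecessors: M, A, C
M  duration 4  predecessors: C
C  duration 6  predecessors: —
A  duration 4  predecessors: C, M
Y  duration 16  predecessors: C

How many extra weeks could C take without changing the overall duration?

Critical path: C→M→A→D = 6+4+4+8 = 22, so the finish is 22 weeks.
The longest chain containing C totals 22 weeks.
So C can slip 6 − 6 = 0 weeks.

0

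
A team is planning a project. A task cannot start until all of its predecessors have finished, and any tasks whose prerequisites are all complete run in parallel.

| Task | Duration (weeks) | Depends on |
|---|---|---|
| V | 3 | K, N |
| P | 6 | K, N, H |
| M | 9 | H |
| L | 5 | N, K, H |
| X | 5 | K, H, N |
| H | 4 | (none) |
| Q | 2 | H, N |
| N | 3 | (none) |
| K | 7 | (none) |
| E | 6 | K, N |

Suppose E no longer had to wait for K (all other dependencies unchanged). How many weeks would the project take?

13

Original critical path: K→P = 7+6 = 13 ⇒ 13 weeks.
Without K→E, E's earliest start moves from 7 to 3.
New critical path: K→P = 7+6 = 13 ⇒ 13 weeks.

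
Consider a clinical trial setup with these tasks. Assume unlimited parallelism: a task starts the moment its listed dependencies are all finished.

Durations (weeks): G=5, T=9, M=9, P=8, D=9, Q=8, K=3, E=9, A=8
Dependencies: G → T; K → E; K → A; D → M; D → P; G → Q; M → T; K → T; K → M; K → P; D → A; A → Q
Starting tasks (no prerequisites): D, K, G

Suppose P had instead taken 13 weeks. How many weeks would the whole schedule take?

27

Critical path before the change: D→M→T = 9+9+9 = 27 giving 27 weeks.
The longest path through P is only 17 weeks, so P has float 10.
No other chain overtakes it, so the finish is 27 weeks.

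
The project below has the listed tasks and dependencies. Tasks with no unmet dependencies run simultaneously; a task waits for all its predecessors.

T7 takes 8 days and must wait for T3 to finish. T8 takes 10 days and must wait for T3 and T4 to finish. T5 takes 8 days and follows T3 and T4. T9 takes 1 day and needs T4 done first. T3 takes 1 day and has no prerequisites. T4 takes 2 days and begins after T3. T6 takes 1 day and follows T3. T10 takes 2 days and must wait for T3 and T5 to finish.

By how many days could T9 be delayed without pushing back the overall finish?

T3→T4→T5→T10 = 1+2+8+2 = 13 sets the makespan at 13 days.
T9 finishes as early as 4 and must finish by 13.
Float = 13 − 4 = 9.

9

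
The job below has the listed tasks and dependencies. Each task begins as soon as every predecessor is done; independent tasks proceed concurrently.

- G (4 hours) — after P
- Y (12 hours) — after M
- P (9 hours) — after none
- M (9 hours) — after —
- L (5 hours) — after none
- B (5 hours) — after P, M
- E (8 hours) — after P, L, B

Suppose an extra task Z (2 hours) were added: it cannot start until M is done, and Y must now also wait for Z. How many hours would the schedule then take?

Originally the schedule takes 22 hours.
With Z inserted, Y now waits for max(M, Z).
New critical path: M→Z→Y = 9+2+12 = 23 ⇒ 23 hours.

23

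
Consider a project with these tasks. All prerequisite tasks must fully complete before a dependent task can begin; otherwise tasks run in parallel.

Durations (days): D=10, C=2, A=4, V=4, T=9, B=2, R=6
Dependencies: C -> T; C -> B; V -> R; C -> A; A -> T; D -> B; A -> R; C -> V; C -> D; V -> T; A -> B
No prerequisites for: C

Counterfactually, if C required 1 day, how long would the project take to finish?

14

As given, the longest chain is C→A→T = 2+4+9 = 15, so the finish is 15 days.
C lies on that path, so at 1 day the path becomes 14 days.
No other chain overtakes it, so the finish is 14 days.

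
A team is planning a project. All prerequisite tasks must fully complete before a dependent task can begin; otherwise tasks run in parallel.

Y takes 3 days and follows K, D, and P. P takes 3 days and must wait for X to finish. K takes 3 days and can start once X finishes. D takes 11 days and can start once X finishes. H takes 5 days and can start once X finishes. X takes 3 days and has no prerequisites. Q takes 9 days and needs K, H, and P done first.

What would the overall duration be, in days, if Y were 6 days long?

As given, the longest chain is X→D→Y = 3+11+3 = 17, so the finish is 17 days.
Y is on the critical path; changing it to 6 makes that path 20 days.
That remains the longest chain; total 20 days.

20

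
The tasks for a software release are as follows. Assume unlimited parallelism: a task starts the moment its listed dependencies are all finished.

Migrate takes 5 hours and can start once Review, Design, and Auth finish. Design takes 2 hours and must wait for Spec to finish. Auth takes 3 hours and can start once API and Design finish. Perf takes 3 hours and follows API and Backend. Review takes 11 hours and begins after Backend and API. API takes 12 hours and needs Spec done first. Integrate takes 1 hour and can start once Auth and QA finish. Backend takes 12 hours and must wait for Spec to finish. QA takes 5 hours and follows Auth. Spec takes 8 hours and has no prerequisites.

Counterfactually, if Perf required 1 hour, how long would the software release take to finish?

The binding path is Spec→Backend→Review→Migrate = 8+12+11+5 = 36; finish at 36 hours.
Perf is off the critical path — its longest chain is 23 hours, giving 13 of slack.
No other chain overtakes it, so the finish is 36 hours.

36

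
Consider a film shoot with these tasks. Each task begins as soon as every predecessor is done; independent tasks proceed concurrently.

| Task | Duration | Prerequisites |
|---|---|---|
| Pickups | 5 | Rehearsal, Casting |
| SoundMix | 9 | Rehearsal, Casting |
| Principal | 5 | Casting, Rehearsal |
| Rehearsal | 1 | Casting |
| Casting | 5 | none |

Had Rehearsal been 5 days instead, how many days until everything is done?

19

Critical path before the change: Casting→Rehearsal→SoundMix = 5+1+9 = 15 giving 15 days.
Rehearsal lies on that path, so at 5 days the path becomes 19 days.
No other chain overtakes it, so the finish is 19 days.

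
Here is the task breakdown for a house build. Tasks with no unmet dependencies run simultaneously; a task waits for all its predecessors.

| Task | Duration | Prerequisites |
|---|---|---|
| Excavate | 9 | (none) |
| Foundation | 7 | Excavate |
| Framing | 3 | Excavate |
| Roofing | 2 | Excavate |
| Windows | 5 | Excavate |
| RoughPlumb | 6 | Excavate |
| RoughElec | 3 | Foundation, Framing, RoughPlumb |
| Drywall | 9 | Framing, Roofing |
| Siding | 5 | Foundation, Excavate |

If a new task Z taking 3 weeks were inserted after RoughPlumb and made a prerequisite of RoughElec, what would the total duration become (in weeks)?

Originally the schedule takes 21 weeks.
With Z inserted, RoughElec now waits for max(Foundation, Framing, RoughPlumb, Z).
New critical path: Excavate→Foundation→Siding = 9+7+5 = 21 ⇒ 21 weeks.

21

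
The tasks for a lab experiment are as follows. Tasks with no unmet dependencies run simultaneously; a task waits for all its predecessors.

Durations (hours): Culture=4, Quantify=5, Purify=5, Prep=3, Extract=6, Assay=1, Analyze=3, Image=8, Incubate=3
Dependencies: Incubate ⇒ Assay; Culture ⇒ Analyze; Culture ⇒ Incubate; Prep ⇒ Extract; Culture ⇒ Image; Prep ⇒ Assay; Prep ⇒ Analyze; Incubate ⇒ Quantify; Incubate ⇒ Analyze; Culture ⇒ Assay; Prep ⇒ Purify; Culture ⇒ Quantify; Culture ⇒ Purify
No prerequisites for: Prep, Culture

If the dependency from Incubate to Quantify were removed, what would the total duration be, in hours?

12

With the dependency in place, Culture→Incubate→Quantify = 4+3+5 = 12 sets the finish at 12 hours.
Without Incubate→Quantify, Quantify's earliest start moves from 7 to 4.
New critical path: Culture→Image = 4+8 = 12 ⇒ 12 hours.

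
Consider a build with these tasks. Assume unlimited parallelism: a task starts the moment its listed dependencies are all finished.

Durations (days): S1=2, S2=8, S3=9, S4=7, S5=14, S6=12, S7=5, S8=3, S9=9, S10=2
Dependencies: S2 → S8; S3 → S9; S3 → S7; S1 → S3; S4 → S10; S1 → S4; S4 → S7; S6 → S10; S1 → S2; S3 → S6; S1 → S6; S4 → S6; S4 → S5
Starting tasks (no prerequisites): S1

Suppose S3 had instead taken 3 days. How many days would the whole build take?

23

Critical path before the change: S1→S3→S6→S10 = 2+9+12+2 = 25 giving 25 days.
S3 lies on that path, so at 3 days the path becomes 19 days.
New critical path: S1→S4→S5 = 2+7+14 = 23 ⇒ 23 days.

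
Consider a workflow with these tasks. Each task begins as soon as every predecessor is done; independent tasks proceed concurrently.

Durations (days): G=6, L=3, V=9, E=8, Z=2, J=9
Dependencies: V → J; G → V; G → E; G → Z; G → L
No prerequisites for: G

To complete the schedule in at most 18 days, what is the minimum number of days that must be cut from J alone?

Current finish: 24 days; target: 18.
J is on every critical path, so each day cut from J cuts the finish by one (this holds down to a finish of 16).
Need 24 − 18 = 6 days off J → J becomes 3 days, finish becomes 18.

6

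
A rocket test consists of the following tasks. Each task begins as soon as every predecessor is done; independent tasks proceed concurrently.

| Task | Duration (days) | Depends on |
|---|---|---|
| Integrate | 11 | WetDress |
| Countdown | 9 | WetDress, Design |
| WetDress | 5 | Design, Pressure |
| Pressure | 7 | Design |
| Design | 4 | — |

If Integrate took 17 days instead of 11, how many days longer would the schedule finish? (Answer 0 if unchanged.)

Critical path before the change: Design→Pressure→WetDress→Integrate = 4+7+5+11 = 27 giving 27 days.
Integrate lies on that path, so at 17 days the path becomes 33 days.
The critical path is still Design→Pressure→WetDress→Integrate; finish is now 33 days.
Change in finish: 33 − 27 = +6 days.

6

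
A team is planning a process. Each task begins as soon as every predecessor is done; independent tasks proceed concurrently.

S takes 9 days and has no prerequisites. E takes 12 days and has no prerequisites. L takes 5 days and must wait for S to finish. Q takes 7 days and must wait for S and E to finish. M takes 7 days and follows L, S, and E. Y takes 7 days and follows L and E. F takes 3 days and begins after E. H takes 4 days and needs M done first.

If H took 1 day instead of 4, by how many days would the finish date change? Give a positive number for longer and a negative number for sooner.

-3

Actual critical path: S→L→M→H = 9+5+7+4 = 25 ⇒ 25 days.
H is on the critical path; changing it to 1 makes that path 22 days.
The critical path is still S→L→M→H; finish is now 22 days.
Change in finish: 22 − 25 = -3 days.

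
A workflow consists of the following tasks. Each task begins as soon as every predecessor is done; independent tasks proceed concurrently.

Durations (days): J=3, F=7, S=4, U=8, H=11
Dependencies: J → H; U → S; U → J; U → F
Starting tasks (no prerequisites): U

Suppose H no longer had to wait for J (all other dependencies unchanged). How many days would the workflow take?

15

Before: longest chain U→J→H = 8+3+11 = 22, finish 22.
Without J→H, H's earliest start moves from 11 to 0.
New critical path: U→F = 8+7 = 15 ⇒ 15 days.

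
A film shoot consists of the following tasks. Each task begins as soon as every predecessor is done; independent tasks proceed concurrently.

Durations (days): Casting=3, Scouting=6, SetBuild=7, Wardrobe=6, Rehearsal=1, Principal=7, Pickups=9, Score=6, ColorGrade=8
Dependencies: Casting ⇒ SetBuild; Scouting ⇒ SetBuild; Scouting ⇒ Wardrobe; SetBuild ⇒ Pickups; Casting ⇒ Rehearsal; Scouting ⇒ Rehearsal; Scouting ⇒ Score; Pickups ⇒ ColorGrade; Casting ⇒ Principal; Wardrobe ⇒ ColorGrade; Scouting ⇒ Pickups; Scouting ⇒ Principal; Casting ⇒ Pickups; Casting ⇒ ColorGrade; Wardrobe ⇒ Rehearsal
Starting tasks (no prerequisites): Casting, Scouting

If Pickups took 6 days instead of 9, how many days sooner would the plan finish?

Critical path before the change: Scouting→SetBuild→Pickups→ColorGrade = 6+7+9+8 = 30 giving 30 days.
Since Pickups is critical, the -3 change carries straight to that chain (now 27 days).
That remains the longest chain; total 27 days.
Change in finish: 27 − 30 = -3 days.

3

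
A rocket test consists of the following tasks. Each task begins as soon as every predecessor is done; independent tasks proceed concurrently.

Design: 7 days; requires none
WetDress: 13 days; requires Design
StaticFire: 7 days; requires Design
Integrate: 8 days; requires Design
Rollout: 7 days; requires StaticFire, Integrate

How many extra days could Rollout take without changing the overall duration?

0

Critical path: Design→Integrate→Rollout = 7+8+7 = 22, so the finish is 22 days.
Longest path through Rollout: 22 days (earliest finish 22, latest finish 22).
Float = 22 − 22 = 0.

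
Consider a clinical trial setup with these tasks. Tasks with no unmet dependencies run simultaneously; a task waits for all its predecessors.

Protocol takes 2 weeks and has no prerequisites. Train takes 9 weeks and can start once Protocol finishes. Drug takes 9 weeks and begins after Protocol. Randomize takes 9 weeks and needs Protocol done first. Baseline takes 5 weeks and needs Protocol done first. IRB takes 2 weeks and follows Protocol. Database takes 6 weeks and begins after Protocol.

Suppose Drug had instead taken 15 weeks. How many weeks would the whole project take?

17

Baseline: Protocol→Drug = 2+9 = 11 → 11 weeks.
Drug is on the critical path; changing it to 15 makes that path 17 weeks.
The critical path is still Protocol→Drug; finish is now 17 weeks.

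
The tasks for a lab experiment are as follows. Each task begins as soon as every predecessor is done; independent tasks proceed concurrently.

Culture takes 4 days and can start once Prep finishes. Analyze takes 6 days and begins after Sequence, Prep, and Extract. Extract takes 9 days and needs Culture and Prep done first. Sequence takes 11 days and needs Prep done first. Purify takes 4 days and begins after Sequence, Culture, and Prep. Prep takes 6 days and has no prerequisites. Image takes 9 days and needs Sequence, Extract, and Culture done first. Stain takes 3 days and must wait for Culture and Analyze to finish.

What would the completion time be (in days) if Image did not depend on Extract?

28

Original critical path: Prep→Culture→Extract→Analyze→Stain = 6+4+9+6+3 = 28 ⇒ 28 days.
Without Extract→Image, Image's earliest start moves from 19 to 17.
After: Prep→Culture→Extract→Analyze→Stain = 6+4+9+6+3 = 28 → 28 days.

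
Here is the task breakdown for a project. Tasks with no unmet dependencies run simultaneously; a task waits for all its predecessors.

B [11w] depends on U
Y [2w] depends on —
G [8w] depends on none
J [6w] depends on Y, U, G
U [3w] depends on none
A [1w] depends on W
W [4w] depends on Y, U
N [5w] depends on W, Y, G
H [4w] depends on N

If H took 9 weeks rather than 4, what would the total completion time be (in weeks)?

22

Actual critical path: G→N→H = 8+5+4 = 17 ⇒ 17 weeks.
Since H is critical, the +5 change carries straight to that chain (now 22 weeks).
That remains the longest chain; total 22 weeks.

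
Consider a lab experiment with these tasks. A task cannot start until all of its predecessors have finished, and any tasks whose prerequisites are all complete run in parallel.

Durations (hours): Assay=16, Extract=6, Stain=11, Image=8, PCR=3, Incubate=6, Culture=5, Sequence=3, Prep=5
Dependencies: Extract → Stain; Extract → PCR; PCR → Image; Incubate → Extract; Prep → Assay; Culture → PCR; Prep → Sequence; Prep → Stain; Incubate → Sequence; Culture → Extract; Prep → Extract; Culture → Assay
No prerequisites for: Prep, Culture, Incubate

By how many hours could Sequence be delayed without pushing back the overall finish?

14

The longest chain is Incubate→Extract→PCR→Image = 6+6+3+8 = 23; overall finish 23 hours.
Longest path through Sequence: 9 hours (earliest finish 9, latest finish 23).
Float = 23 − 9 = 14.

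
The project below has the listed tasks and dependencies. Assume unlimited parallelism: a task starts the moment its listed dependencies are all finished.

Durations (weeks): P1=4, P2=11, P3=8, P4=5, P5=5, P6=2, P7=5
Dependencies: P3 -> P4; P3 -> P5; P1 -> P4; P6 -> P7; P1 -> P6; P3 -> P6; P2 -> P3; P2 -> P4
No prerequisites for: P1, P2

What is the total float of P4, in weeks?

2

P2→P3→P6→P7 = 11+8+2+5 = 26 sets the makespan at 26 weeks.
Longest path through P4: 24 weeks (earliest finish 24, latest finish 26).
Slack of P4 = 21 − 19 = 2 weeks.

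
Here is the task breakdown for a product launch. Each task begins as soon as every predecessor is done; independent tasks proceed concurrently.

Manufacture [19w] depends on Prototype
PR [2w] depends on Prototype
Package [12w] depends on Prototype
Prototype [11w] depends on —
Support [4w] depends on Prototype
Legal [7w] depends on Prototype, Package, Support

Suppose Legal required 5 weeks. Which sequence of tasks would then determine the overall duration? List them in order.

Prototype, Manufacture

As given, the longest chain is Prototype→Package→Legal = 11+12+7 = 30, so the finish is 30 weeks.
Since Legal is critical, the -2 change carries straight to that chain (now 28 weeks).
The binding chain switches to Prototype→Manufacture = 11+19 = 30; finish 30 weeks.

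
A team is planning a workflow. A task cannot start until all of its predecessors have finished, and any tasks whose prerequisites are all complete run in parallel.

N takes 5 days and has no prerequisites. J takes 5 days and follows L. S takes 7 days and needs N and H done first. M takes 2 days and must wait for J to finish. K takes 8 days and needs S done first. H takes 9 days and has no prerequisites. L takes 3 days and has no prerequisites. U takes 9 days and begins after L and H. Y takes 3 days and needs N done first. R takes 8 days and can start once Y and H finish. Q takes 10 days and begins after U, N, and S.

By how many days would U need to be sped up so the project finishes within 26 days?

2

Current finish: 28 days; target: 26.
U is on every critical path, so each day cut from U cuts the finish by one (this holds down to a finish of 26).
Need 28 − 26 = 2 days off U → U becomes 7 days, finish becomes 26.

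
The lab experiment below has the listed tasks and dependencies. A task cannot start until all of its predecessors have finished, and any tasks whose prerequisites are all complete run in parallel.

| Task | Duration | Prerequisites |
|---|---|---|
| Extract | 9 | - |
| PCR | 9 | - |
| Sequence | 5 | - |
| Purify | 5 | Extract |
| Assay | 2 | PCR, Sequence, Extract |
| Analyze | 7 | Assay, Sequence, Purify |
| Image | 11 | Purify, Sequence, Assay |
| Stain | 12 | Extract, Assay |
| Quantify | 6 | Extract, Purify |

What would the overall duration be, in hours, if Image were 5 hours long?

Critical path before the change: Extract→Purify→Image = 9+5+11 = 25 giving 25 hours.
Since Image is critical, the -6 change carries straight to that chain (now 19 hours).
Now Extract→Assay→Stain = 9+2+12 = 23 is longest, so the finish becomes 23 hours.

23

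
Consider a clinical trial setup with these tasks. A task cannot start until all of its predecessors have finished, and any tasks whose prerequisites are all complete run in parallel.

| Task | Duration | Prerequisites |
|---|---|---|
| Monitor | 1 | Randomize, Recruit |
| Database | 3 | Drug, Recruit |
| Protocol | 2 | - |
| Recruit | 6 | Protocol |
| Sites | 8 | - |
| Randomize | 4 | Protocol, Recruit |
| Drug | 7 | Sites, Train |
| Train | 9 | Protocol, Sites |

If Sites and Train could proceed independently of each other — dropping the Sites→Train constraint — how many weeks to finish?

With the dependency in place, Sites→Train→Drug→Database = 8+9+7+3 = 27 sets the finish at 27 weeks.
Without Sites→Train, Train's earliest start moves from 8 to 2.
The longest chain is now Protocol→Train→Drug→Database = 2+9+7+3 = 21, so the job takes 21 weeks.

21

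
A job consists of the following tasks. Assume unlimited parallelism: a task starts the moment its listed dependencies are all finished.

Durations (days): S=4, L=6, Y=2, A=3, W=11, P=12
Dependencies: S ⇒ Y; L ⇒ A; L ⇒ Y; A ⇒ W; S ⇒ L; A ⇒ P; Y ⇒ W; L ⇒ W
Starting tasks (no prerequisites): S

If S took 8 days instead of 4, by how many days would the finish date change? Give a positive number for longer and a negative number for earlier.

4

Baseline: S→L→A→P = 4+6+3+12 = 25 → 25 days.
S is on the critical path; changing it to 8 makes that path 29 days.
The critical path is still S→L→A→P; finish is now 29 days.
Change in finish: 29 − 25 = +4 days.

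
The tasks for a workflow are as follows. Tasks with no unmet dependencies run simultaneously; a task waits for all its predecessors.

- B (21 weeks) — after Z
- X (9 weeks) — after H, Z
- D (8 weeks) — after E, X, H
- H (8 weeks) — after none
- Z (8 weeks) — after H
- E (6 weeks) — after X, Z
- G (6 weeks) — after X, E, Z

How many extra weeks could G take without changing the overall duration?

2

H→Z→X→E→D = 8+8+9+6+8 = 39 sets the makespan at 39 weeks.
The longest chain containing G totals 37 weeks.
Float = 39 − 37 = 2.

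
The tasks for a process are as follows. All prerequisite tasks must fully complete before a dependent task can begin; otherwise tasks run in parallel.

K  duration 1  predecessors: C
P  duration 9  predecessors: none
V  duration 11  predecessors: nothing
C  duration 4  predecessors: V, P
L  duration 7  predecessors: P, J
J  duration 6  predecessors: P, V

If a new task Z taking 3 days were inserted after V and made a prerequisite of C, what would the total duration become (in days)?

24

Originally the job takes 24 days.
With Z inserted, C now waits for max(V, P, Z).
New critical path: V→J→L = 11+6+7 = 24 ⇒ 24 days.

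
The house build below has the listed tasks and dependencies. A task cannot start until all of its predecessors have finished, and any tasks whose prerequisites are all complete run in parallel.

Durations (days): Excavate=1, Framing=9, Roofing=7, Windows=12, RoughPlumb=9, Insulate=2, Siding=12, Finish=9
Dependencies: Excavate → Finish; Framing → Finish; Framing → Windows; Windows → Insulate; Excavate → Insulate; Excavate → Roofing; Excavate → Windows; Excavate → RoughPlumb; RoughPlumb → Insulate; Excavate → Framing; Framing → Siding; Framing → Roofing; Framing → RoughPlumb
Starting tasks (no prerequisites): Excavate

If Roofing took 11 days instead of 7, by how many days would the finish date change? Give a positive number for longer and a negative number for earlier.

0

Critical path before the change: Excavate→Framing→Windows→Insulate = 1+9+12+2 = 24 giving 24 days.
Roofing has 7 days of float (longest path through it is 17).
No other chain overtakes it, so the finish is 24 days.
Change in finish: 24 − 24 = +0 days.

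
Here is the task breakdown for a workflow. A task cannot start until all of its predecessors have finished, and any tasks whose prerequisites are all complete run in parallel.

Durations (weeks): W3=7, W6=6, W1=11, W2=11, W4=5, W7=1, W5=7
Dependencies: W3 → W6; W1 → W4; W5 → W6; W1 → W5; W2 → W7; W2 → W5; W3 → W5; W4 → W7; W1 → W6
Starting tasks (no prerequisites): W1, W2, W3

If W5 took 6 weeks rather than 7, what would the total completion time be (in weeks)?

Baseline: W1→W5→W6 = 11+7+6 = 24 → 24 weeks.
W5 is on the critical path; changing it to 6 makes that path 23 weeks.
That remains the longest chain; total 23 weeks.

23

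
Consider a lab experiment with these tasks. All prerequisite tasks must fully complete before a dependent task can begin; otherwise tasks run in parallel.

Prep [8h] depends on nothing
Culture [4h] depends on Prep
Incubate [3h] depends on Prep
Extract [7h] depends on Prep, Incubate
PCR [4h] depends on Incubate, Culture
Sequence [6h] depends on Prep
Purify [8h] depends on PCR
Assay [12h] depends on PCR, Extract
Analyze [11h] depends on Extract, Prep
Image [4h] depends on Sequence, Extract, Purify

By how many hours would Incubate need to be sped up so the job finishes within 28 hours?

2

Current finish: 30 hours; target: 28.
Incubate is on every critical path, so each hour cut from Incubate cuts the finish by one (this holds down to a finish of 28).
Need 30 − 28 = 2 hours off Incubate → Incubate becomes 1 hour, finish becomes 28.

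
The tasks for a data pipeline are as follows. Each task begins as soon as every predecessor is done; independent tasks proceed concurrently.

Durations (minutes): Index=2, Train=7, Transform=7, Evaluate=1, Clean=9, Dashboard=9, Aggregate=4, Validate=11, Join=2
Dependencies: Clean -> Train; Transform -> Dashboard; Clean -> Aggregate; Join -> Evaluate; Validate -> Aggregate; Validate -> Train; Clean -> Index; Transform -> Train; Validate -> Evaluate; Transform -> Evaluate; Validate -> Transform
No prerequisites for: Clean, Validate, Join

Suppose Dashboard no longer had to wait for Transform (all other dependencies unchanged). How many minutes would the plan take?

With the dependency in place, Validate→Transform→Dashboard = 11+7+9 = 27 sets the finish at 27 minutes.
Without Transform→Dashboard, Dashboard's earliest start moves from 18 to 0.
After: Validate→Transform→Train = 11+7+7 = 25 → 25 minutes.

25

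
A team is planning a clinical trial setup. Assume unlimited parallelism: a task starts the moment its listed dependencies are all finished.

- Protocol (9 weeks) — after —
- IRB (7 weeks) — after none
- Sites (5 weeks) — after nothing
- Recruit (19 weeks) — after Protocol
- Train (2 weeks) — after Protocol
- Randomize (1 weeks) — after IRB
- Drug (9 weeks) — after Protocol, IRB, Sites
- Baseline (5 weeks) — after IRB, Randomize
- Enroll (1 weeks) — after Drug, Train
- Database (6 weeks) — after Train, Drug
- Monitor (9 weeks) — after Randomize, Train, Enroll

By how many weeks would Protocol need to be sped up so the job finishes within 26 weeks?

Current finish: 28 weeks; target: 26.
Protocol is on every critical path, so each week cut from Protocol cuts the finish by one (this holds down to a finish of 26).
Need 28 − 26 = 2 weeks off Protocol → Protocol becomes 7 weeks, finish becomes 26.

2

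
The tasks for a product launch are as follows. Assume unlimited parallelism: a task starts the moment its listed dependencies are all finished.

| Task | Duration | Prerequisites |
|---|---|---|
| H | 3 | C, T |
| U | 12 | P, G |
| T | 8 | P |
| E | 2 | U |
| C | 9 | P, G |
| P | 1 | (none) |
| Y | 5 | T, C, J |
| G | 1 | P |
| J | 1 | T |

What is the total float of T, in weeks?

The longest chain is P→G→C→Y = 1+1+9+5 = 16; overall finish 16 weeks.
Longest path through T: 15 weeks (earliest finish 9, latest finish 10).
So T can slip 10 − 9 = 1 week.

1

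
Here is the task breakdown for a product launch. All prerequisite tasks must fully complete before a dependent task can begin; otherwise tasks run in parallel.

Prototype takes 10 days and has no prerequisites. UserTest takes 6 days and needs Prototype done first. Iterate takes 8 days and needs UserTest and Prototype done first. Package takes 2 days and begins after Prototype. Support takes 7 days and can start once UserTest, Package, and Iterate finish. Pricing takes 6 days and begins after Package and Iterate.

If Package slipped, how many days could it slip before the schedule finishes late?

12

Critical path: Prototype→UserTest→Iterate→Support = 10+6+8+7 = 31, so the finish is 31 days.
The longest chain containing Package totals 19 days.
So Package can slip 24 − 12 = 12 days.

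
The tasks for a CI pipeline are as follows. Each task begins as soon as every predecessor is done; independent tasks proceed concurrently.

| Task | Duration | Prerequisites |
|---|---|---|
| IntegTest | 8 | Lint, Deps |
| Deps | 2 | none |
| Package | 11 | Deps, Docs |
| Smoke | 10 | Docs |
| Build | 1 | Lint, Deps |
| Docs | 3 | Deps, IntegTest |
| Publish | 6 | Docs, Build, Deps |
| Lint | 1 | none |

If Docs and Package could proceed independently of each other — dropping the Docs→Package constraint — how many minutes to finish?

23

Original critical path: Deps→IntegTest→Docs→Package = 2+8+3+11 = 24 ⇒ 24 minutes.
Without Docs→Package, Package's earliest start moves from 13 to 2.
The longest chain is now Deps→IntegTest→Docs→Smoke = 2+8+3+10 = 23, so the schedule takes 23 minutes.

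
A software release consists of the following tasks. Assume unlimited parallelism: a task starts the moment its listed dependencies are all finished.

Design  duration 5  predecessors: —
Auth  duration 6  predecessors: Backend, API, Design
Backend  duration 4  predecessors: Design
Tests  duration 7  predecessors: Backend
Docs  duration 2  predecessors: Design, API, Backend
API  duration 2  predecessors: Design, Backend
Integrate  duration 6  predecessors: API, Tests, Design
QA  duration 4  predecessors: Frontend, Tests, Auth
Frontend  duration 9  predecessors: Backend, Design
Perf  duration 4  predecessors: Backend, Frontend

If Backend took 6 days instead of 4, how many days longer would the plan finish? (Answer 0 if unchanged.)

As given, the longest chain is Design→Backend→Frontend→QA = 5+4+9+4 = 22, so the finish is 22 days.
Backend is on the critical path; changing it to 6 makes that path 24 days.
The critical path is still Design→Backend→Frontend→QA; finish is now 24 days.
Change in finish: 24 − 22 = +2 days.

2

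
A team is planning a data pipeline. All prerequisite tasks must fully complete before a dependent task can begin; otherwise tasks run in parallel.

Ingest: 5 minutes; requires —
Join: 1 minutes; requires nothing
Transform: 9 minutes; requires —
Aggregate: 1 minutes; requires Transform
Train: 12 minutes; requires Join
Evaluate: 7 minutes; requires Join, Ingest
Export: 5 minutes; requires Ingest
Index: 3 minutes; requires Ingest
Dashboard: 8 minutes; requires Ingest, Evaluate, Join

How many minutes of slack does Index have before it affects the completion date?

Ingest→Evaluate→Dashboard = 5+7+8 = 20 sets the makespan at 20 minutes.
The longest chain containing Index totals 8 minutes.
Slack of Index = 17 − 5 = 12 minutes.

12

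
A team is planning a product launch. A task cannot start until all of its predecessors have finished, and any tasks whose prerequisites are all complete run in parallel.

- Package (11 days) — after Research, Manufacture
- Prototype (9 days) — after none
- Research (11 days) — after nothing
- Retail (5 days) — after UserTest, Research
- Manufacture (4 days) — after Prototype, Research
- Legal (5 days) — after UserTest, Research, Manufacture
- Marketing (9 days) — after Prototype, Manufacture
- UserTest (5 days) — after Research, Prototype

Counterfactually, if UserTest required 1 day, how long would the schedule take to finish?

26

Critical path before the change: Research→Manufacture→Package = 11+4+11 = 26 giving 26 days.
UserTest is off the critical path — its longest chain is 21 days, giving 5 of slack.
The critical path is still Research→Manufacture→Package; finish is now 26 days.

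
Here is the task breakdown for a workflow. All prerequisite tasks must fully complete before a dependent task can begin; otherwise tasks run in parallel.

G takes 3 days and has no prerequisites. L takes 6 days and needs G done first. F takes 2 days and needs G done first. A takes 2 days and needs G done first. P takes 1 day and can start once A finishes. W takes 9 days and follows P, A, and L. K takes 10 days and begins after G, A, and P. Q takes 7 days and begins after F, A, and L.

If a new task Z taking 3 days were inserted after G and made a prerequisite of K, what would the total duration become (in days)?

18

Originally the schedule takes 18 days.
With Z inserted, K now waits for max(G, A, P, Z).
New critical path: G→L→W = 3+6+9 = 18 ⇒ 18 days.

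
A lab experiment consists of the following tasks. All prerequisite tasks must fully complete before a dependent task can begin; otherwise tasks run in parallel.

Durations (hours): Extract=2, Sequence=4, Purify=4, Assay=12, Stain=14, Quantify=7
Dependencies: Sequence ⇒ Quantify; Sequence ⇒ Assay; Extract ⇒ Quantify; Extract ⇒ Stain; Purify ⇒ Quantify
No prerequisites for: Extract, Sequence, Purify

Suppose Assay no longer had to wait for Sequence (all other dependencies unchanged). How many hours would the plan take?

16

Before: longest chain Extract→Stain = 2+14 = 16, finish 16.
Without Sequence→Assay, Assay's earliest start moves from 4 to 0.
New critical path: Extract→Stain = 2+14 = 16 ⇒ 16 hours.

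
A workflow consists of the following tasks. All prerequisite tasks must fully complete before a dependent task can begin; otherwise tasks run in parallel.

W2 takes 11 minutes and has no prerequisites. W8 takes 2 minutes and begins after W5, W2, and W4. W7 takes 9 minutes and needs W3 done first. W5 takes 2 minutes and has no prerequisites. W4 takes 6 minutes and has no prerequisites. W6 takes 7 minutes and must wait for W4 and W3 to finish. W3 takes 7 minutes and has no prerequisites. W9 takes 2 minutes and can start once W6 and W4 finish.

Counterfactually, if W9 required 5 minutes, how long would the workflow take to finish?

19

The binding path is W3→W6→W9 = 7+7+2 = 16; finish at 16 minutes.
W9 is on the critical path; changing it to 5 makes that path 19 minutes.
The critical path is still W3→W6→W9; finish is now 19 minutes.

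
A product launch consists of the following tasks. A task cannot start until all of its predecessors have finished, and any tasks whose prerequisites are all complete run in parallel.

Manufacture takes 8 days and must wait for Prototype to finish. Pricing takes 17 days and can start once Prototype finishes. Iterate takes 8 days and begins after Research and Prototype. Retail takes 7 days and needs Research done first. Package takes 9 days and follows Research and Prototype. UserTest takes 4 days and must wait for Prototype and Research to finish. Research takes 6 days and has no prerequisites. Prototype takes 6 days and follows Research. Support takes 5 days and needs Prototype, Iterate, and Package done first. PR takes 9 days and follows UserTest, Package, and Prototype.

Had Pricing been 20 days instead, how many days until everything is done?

Critical path before the change: Research→Prototype→Package→PR = 6+6+9+9 = 30 giving 30 days.
Pricing is off the critical path — its longest chain is 29 days, giving 1 of slack.
New critical path: Research→Prototype→Pricing = 6+6+20 = 32 ⇒ 32 days.

32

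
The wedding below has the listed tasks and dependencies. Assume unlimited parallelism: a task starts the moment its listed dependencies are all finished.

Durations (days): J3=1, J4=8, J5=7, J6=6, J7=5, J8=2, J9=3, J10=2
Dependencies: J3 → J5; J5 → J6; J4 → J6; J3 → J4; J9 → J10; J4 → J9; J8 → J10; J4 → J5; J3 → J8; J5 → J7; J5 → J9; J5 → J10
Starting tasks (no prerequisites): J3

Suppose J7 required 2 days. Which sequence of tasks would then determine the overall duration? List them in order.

Baseline: J3→J4→J5→J6 = 1+8+7+6 = 22 → 22 days.
J7 has 1 day of float (longest path through it is 21).
That remains the longest chain; total 22 days.

J3, J4, J5, J6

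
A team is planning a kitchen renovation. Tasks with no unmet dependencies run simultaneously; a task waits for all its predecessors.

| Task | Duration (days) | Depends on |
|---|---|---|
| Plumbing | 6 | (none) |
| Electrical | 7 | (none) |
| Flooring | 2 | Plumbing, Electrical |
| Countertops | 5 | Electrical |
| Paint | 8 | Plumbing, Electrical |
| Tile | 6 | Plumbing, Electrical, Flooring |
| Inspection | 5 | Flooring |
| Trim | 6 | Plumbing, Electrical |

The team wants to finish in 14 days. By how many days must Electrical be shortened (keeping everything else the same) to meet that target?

1

Current finish: 15 days; target: 14.
Electrical is on every critical path, so each day cut from Electrical cuts the finish by one (this holds down to a finish of 14).
Need 15 − 14 = 1 day off Electrical → Electrical becomes 6 days, finish becomes 14.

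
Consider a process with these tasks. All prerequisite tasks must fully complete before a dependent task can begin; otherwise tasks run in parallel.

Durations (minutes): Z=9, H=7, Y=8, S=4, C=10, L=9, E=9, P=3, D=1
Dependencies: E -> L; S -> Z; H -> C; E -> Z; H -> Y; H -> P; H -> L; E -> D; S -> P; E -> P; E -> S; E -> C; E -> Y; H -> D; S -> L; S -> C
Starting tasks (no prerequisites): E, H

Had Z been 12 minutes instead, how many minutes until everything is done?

Baseline: E→S→C = 9+4+10 = 23 → 23 minutes.
The longest path through Z is only 22 minutes, so Z has float 1.
The binding chain switches to E→S→Z = 9+4+12 = 25; finish 25 minutes.

25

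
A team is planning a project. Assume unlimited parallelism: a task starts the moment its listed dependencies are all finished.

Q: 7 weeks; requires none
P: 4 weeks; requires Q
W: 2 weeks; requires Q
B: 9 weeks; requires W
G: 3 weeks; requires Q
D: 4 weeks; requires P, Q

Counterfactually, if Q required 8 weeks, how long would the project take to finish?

19

As given, the longest chain is Q→W→B = 7+2+9 = 18, so the finish is 18 weeks.
Since Q is critical, the +1 change carries straight to that chain (now 19 weeks).
No other chain overtakes it, so the finish is 19 weeks.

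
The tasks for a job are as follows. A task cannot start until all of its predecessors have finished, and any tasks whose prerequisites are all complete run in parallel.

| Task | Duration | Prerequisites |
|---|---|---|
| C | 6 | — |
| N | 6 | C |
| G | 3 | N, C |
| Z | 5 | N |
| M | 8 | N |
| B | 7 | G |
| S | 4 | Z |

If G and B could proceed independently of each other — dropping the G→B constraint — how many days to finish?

With the dependency in place, C→N→G→B = 6+6+3+7 = 22 sets the finish at 22 days.
Without G→B, B's earliest start moves from 15 to 0.
New critical path: C→N→Z→S = 6+6+5+4 = 21 ⇒ 21 days.

21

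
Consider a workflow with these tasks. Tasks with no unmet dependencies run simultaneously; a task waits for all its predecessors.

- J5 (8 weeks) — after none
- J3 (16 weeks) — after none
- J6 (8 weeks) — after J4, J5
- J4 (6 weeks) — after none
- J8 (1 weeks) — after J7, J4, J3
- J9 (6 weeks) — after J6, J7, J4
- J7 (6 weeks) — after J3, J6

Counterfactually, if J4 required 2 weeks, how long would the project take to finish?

The binding path is J3→J7→J9 = 16+6+6 = 28; finish at 28 weeks.
The longest path through J4 is only 26 weeks, so J4 has float 2.
No other chain overtakes it, so the finish is 28 weeks.

28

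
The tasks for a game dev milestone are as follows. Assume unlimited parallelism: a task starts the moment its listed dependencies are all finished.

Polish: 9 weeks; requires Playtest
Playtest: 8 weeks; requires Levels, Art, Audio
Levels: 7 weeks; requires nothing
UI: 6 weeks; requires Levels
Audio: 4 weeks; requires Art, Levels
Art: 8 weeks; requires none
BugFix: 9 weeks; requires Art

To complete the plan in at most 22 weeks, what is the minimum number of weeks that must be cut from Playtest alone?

Current finish: 29 weeks; target: 22.
Playtest is on every critical path, so each week cut from Playtest cuts the finish by one (this holds down to a finish of 22).
Need 29 − 22 = 7 weeks off Playtest → Playtest becomes 1 week, finish becomes 22.

7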